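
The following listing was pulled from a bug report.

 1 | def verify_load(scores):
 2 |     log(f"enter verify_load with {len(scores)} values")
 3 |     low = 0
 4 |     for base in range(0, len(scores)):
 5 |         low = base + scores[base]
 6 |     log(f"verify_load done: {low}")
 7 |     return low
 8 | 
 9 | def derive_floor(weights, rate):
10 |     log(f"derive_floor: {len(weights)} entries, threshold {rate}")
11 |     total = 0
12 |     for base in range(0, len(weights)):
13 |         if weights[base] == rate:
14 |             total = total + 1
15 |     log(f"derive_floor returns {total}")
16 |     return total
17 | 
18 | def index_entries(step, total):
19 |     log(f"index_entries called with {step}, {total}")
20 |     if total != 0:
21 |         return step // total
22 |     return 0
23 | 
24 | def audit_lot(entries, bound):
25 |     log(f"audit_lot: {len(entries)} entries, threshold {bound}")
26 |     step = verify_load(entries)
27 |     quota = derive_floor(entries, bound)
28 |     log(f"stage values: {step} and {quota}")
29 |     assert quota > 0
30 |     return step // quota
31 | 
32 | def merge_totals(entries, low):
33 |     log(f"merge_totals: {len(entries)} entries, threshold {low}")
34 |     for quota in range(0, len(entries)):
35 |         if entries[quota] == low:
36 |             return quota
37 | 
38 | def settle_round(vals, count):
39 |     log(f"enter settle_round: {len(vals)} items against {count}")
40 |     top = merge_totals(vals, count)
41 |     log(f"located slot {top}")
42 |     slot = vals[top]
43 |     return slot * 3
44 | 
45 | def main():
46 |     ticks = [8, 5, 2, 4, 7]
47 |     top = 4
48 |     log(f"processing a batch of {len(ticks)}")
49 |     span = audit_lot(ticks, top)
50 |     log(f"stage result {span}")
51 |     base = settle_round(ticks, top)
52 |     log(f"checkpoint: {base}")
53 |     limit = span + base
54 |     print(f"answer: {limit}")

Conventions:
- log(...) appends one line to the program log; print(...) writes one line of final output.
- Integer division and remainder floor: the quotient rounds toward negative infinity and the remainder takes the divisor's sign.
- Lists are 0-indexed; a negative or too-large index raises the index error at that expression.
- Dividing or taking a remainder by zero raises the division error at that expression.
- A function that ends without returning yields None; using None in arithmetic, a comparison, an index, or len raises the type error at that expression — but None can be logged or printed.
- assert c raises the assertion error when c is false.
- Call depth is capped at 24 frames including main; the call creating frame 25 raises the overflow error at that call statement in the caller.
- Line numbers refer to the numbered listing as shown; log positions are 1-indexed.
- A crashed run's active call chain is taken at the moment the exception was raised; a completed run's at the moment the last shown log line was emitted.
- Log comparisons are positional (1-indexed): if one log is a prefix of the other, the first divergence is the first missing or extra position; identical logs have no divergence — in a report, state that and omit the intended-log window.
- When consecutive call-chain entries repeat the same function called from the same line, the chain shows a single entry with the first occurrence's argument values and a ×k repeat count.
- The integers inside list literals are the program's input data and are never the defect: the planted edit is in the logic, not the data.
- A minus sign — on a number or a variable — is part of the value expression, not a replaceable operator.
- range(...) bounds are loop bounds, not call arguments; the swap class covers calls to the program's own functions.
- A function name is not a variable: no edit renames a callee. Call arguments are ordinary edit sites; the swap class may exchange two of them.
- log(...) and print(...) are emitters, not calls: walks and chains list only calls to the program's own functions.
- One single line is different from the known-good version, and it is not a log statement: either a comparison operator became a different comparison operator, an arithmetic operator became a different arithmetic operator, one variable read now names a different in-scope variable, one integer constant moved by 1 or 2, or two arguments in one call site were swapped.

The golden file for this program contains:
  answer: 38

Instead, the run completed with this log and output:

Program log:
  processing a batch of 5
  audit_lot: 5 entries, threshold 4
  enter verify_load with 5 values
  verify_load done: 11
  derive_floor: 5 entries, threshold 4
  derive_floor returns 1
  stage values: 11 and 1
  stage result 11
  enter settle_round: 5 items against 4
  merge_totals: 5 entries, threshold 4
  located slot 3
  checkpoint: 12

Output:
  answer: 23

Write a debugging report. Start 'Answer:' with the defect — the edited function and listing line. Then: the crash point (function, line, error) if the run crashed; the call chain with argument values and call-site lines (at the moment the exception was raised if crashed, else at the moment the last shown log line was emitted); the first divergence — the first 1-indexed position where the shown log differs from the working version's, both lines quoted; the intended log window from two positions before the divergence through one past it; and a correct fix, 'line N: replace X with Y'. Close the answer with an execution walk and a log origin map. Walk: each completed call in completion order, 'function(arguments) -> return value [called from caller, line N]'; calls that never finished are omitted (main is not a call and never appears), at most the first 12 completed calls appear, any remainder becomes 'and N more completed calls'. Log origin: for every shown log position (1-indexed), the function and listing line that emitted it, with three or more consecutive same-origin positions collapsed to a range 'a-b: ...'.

Answer: the defect is in verify_load at line 5.
Core observation: Everything matches until log position 4, which reads 'verify_load done: 11' in place of 'verify_load done: 26'.
Call chain: main.
First divergence: at position 4 the run shows 'verify_load done: 11' where the working version logs 'verify_load done: 26'.
Intended log window:
  2: audit_lot: 5 entries, threshold 4
  3: enter verify_load with 5 values
  4: verify_load done: 26
  5: derive_floor: 5 entries, threshold 4
Execution walk:
  verify_load([8, 5, 2, 4, 7]) -> 11  [called from audit_lot, line 26]
  derive_floor([8, 5, 2, 4, 7], 4) -> 1  [called from audit_lot, line 27]
  audit_lot([8, 5, 2, 4, 7], 4) -> 11  [called from main, line 49]
  merge_totals([8, 5, 2, 4, 7], 4) -> 3  [called from settle_round, line 40]
  settle_round([8, 5, 2, 4, 7], 4) -> 12  [called from main, line 51]
Log origin:
  1: from main, line 48
  2: from audit_lot, line 25
  3: from verify_load, line 2
  4: from verify_load, line 6
  5: from derive_floor, line 10
  6: from derive_floor, line 15
  7: from audit_lot, line 28
  8: from main, line 50
  9: from settle_round, line 39
  10: from merge_totals, line 33
  11: from settle_round, line 41
  12: from main, line 52
A correct fix: line 5: replace `base + scores[base]` with `low + scores[base]`.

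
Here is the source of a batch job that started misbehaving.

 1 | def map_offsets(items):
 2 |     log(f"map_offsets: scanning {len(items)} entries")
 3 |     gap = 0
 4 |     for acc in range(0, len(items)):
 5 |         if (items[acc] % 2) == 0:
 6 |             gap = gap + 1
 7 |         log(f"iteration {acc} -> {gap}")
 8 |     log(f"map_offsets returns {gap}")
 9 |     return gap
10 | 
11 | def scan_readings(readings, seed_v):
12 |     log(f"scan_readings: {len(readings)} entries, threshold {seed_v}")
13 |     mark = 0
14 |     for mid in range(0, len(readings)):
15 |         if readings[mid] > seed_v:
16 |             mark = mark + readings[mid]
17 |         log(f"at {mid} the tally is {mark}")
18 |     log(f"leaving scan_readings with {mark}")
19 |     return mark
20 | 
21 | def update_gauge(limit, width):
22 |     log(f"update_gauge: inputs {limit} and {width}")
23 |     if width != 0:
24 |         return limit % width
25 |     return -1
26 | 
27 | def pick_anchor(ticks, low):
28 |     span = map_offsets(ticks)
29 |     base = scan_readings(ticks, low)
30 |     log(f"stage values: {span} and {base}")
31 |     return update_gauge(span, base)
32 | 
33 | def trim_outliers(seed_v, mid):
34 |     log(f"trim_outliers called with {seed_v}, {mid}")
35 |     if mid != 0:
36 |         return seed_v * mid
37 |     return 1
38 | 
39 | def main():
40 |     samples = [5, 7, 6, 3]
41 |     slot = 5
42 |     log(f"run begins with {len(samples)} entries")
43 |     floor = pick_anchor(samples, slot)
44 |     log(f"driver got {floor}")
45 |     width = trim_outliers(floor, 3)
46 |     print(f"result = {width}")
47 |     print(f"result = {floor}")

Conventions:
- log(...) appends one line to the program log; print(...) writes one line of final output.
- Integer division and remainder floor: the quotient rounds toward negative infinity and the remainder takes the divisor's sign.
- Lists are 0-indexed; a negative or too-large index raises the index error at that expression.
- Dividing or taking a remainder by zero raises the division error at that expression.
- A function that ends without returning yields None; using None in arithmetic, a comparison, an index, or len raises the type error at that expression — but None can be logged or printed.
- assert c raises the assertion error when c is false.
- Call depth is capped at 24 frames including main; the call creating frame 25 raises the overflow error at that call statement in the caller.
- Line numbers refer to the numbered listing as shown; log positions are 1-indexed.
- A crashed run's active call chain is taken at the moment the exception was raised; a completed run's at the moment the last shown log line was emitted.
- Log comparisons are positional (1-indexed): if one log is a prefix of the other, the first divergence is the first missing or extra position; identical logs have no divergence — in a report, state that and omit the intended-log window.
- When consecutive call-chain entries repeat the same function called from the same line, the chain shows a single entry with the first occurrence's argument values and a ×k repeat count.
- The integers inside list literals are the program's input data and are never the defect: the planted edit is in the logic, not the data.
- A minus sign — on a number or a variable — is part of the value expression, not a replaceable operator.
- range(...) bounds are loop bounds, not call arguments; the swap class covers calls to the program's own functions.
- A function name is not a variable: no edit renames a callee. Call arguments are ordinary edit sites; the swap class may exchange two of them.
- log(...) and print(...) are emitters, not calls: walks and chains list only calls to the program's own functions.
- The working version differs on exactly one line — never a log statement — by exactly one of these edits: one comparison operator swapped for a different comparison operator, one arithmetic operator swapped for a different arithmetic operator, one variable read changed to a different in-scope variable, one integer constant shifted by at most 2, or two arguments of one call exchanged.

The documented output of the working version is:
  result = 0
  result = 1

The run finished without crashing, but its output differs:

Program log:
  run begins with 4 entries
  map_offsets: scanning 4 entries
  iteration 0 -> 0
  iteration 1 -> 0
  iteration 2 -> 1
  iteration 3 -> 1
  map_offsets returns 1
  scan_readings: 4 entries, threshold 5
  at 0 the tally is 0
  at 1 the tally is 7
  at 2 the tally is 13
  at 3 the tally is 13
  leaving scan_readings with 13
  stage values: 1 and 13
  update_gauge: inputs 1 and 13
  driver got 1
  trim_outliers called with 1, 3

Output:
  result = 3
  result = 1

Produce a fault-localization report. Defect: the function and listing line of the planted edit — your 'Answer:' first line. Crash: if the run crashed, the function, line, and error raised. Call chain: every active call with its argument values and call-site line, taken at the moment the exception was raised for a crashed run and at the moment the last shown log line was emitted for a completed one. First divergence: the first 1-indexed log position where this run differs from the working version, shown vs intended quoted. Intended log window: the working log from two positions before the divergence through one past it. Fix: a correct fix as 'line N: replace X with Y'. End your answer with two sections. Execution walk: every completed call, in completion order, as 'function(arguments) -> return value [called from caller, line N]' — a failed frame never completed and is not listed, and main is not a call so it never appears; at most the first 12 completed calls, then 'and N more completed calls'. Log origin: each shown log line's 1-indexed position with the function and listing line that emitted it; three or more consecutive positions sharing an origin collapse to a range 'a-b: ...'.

Answer: the defect is in trim_outliers at line 36.
The tell: Every logged value matches the working version; the printed result is what differs.
Call chain: main -> trim_outliers(1, 3) (called at line 45).
First divergence: none (the log streams are identical).
Execution walk:
  map_offsets([5, 7, 6, 3]) -> 1  [called from pick_anchor, line 28]
  scan_readings([5, 7, 6, 3], 5) -> 13  [called from pick_anchor, line 29]
  update_gauge(1, 13) -> 1  [called from pick_anchor, line 31]
  pick_anchor([5, 7, 6, 3], 5) -> 1  [called from main, line 43]
  trim_outliers(1, 3) -> 3  [called from main, line 45]
Origin of each log line:
  1 — main, line 42
  2 — map_offsets, line 2
  3-6 — map_offsets, line 7
  7 — map_offsets, line 8
  8 — scan_readings, line 12
  9-12 — scan_readings, line 17
  13 — scan_readings, line 18
  14 — pick_anchor, line 30
  15 — update_gauge, line 22
  16 — main, line 44
  17 — trim_outliers, line 34
A correct fix: line 36: replace `*` with `//`.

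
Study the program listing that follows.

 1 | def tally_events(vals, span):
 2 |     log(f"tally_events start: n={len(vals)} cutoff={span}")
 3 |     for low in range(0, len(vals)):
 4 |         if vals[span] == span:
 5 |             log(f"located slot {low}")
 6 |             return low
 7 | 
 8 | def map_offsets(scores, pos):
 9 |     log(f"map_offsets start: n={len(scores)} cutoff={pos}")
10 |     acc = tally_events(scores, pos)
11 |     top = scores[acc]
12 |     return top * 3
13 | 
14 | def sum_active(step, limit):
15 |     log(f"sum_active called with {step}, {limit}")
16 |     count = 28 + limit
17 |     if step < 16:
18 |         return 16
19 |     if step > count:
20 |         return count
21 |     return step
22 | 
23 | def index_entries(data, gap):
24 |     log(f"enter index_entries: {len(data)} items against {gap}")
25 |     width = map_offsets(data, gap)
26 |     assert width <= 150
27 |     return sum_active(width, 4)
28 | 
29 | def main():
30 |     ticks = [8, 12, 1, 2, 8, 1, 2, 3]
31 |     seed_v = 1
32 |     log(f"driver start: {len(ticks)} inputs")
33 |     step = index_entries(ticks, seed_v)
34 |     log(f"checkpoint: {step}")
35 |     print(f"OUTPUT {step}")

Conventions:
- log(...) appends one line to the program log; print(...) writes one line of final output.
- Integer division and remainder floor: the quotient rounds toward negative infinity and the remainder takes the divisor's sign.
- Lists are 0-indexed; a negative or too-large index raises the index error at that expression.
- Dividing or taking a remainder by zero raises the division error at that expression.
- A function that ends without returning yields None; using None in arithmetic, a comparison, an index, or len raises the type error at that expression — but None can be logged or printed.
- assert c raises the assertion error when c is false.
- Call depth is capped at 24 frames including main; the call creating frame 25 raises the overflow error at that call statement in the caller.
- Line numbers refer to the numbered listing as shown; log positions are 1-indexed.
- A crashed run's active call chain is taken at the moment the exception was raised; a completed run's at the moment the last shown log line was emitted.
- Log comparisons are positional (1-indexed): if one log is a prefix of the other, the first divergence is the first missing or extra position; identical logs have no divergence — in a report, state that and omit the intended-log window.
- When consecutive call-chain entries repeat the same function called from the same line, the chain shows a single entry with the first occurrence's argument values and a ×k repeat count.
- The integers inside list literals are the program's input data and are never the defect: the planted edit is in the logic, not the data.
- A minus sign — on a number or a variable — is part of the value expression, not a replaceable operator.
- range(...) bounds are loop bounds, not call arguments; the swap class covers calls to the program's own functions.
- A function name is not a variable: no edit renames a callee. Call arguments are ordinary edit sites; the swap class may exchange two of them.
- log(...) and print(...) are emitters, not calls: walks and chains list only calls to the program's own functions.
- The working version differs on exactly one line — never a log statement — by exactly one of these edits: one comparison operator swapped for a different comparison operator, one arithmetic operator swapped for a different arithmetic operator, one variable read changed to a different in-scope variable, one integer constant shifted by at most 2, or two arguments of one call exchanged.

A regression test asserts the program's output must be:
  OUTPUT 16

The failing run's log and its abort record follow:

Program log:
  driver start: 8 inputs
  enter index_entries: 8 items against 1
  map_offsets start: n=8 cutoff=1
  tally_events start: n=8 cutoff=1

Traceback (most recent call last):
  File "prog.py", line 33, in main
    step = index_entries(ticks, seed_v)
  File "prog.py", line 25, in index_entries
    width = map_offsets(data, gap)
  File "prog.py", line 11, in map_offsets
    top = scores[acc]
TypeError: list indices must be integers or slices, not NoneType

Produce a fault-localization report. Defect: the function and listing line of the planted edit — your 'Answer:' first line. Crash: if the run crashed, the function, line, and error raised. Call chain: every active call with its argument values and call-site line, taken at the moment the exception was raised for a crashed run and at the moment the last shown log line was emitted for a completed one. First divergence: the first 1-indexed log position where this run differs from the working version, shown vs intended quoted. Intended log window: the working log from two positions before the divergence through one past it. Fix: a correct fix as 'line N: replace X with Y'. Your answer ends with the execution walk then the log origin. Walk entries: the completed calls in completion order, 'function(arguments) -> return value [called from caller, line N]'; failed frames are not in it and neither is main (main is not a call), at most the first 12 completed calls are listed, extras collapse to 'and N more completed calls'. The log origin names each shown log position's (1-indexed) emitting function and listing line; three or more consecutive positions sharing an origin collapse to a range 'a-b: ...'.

Answer: the defect is in tally_events at line 4.
Core observation: After 4 matching log lines the faulty run goes silent, while the working version continues with 'located slot 2'.
Crash: map_offsets, line 11, TypeError.
Call chain: main -> index_entries([8, 12, 1, 2, 8, 1, 2, 3], 1) (called at line 33) -> map_offsets([8, 12, 1, 2, 8, 1, 2, 3], 1) (called at line 25).
First divergence: position 5 (shown log ended at 4 lines; the working version continues: 'located slot 2').
Intended log window:
  3: map_offsets start: n=8 cutoff=1
  4: tally_events start: n=8 cutoff=1
  5: located slot 2
  6: sum_active called with 3, 4
Execution walk:
  tally_events([8, 12, 1, 2, 8, 1, 2, 3], 1) -> None  [called from map_offsets, line 10]
Log origin:
  1: emitted by main (line 32)
  2: emitted by index_entries (line 24)
  3: emitted by map_offsets (line 9)
  4: emitted by tally_events (line 2)
A correct fix: line 4: replace `vals[span]` with `vals[low]`.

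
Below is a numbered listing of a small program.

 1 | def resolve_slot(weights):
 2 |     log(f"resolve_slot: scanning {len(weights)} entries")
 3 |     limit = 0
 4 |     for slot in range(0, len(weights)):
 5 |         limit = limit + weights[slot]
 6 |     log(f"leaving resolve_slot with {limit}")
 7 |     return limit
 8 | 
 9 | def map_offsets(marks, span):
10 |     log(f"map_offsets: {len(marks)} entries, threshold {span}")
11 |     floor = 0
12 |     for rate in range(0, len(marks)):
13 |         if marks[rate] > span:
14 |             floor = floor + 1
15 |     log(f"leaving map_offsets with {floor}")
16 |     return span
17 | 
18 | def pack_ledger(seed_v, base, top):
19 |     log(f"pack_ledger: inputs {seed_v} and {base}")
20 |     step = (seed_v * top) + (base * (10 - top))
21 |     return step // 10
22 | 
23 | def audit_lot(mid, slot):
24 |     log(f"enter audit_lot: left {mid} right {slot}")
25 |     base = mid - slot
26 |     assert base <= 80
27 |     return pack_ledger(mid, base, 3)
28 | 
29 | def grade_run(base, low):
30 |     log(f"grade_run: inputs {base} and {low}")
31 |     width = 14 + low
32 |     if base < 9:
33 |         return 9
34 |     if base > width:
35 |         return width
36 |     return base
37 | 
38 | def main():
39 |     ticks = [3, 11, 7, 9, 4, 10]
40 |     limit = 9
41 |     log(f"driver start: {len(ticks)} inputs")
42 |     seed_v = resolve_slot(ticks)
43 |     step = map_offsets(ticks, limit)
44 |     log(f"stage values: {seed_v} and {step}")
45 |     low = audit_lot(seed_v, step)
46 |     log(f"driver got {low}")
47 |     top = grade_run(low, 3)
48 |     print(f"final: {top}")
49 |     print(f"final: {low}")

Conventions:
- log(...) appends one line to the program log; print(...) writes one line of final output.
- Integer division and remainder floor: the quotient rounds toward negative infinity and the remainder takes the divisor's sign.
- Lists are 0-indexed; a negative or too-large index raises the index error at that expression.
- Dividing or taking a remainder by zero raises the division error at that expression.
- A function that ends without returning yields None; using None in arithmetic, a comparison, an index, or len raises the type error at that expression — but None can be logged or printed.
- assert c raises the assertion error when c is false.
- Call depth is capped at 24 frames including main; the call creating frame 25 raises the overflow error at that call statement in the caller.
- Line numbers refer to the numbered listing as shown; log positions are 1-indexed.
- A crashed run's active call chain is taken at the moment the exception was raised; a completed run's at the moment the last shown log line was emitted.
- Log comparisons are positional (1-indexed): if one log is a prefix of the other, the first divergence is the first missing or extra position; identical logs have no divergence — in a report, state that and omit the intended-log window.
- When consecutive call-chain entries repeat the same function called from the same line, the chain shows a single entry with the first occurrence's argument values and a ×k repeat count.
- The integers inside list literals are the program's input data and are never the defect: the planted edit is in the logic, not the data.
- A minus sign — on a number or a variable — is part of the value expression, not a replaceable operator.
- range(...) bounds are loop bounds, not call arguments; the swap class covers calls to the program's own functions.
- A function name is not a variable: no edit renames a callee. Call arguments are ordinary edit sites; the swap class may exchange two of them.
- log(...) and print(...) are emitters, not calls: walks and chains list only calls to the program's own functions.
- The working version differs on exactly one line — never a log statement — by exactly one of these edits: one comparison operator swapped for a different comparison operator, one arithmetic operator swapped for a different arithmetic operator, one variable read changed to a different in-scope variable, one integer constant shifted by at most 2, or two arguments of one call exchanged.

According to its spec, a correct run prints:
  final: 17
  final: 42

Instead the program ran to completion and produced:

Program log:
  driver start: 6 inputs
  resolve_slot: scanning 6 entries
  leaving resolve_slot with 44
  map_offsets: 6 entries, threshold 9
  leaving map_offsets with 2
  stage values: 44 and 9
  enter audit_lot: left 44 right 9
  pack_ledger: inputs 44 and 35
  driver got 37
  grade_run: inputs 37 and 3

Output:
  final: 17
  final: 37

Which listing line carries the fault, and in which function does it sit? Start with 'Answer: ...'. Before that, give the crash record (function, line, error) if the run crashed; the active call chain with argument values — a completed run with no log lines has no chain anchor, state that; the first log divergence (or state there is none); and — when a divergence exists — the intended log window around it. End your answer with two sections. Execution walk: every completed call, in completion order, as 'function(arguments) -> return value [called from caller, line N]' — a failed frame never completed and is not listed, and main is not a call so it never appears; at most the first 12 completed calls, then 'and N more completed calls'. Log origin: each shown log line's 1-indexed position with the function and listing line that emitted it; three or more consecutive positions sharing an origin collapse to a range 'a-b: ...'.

Answer: the defect is in map_offsets at line 16.
The tell: At log position 6 the runs split — shown 'stage values: 44 and 9', but the working version logs 'stage values: 44 and 2'.
Call chain: main -> grade_run(37, 3) (called at line 47).
First divergence: position 6 — shown 'stage values: 44 and 9', intended 'stage values: 44 and 2'.
Intended log window:
  4: map_offsets: 6 entries, threshold 9
  5: leaving map_offsets with 2
  6: stage values: 44 and 2
  7: enter audit_lot: left 44 right 2
Execution walk:
  resolve_slot([3, 11, 7, 9, 4, 10]) -> 44  [called from main, line 42]
  map_offsets([3, 11, 7, 9, 4, 10], 9) -> 9  [called from main, line 43]
  pack_ledger(44, 35, 3) -> 37  [called from audit_lot, line 27]
  audit_lot(44, 9) -> 37  [called from main, line 45]
  grade_run(37, 3) -> 17  [called from main, line 47]
Origin of each log line:
  1: emitted by main (line 41)
  2: emitted by resolve_slot (line 2)
  3: emitted by resolve_slot (line 6)
  4: emitted by map_offsets (line 10)
  5: emitted by map_offsets (line 15)
  6: emitted by main (line 44)
  7: emitted by audit_lot (line 24)
  8: emitted by pack_ledger (line 19)
  9: emitted by main (line 46)
  10: emitted by grade_run (line 30)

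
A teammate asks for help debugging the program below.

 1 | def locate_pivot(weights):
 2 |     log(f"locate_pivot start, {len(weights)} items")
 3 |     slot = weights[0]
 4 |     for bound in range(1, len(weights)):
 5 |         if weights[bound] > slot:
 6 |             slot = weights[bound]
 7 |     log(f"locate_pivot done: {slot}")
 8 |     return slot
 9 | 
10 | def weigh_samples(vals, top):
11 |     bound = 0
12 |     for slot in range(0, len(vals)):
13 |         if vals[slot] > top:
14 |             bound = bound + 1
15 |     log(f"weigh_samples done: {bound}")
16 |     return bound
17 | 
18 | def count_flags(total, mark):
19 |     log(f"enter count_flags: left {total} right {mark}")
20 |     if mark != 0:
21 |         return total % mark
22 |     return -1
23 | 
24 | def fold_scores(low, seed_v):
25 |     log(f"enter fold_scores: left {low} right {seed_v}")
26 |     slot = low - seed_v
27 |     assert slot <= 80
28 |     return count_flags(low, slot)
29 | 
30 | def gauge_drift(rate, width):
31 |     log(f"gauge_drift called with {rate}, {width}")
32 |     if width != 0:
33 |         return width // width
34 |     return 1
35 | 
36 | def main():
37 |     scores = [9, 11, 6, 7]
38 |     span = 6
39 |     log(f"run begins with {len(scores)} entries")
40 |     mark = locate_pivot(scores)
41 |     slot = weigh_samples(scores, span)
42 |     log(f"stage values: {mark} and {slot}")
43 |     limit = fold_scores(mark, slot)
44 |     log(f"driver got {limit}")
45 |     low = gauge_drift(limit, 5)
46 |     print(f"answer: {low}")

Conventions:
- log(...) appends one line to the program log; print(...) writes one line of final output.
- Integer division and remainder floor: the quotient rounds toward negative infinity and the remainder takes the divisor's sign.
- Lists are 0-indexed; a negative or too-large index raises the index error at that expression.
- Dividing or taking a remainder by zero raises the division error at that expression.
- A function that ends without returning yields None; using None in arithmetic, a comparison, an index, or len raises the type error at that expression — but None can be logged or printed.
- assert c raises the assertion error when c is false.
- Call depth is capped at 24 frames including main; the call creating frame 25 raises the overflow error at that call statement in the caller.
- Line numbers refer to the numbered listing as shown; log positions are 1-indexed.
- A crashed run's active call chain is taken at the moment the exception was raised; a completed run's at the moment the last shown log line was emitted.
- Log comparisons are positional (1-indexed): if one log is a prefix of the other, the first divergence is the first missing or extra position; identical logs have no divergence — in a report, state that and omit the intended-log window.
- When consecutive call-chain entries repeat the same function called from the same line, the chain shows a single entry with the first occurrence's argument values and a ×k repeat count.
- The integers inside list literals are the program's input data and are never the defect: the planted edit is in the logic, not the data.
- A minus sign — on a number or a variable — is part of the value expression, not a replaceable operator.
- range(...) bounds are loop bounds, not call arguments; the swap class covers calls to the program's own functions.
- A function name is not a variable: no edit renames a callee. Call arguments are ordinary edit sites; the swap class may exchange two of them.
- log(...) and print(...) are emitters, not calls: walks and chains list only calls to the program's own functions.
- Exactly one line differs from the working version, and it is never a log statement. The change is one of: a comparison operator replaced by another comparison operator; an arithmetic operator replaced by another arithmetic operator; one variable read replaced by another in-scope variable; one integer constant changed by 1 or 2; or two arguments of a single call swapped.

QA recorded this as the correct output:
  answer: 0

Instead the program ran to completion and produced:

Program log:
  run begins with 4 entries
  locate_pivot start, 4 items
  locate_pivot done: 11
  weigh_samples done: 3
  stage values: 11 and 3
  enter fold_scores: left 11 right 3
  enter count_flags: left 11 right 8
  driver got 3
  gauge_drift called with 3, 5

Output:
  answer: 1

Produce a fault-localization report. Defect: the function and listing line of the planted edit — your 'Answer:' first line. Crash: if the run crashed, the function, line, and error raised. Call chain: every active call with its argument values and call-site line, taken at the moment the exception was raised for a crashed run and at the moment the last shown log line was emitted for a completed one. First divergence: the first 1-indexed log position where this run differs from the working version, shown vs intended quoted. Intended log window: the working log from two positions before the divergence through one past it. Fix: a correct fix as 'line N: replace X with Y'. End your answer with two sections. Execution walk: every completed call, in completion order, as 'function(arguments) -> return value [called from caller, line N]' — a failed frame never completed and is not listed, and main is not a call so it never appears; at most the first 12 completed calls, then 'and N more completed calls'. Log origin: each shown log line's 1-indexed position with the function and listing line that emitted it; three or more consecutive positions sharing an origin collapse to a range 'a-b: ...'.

Answer: the defect is in gauge_drift at line 33.
The tell: Nothing in the log betrays the bug — only the output does.
Call chain: main -> gauge_drift(3, 5) (called at line 45).
First divergence: none (the log streams are identical).
Execution walk:
  locate_pivot([9, 11, 6, 7]) -> 11  [called from main, line 40]
  weigh_samples([9, 11, 6, 7], 6) -> 3  [called from main, line 41]
  count_flags(11, 8) -> 3  [called from fold_scores, line 28]
  fold_scores(11, 3) -> 3  [called from main, line 43]
  gauge_drift(3, 5) -> 1  [called from main, line 45]
Log origin:
  1: from main, line 39
  2: from locate_pivot, line 2
  3: from locate_pivot, line 7
  4: from weigh_samples, line 15
  5: from main, line 42
  6: from fold_scores, line 25
  7: from count_flags, line 19
  8: from main, line 44
  9: from gauge_drift, line 31
A correct fix: line 33: replace `width // width` with `rate // width`.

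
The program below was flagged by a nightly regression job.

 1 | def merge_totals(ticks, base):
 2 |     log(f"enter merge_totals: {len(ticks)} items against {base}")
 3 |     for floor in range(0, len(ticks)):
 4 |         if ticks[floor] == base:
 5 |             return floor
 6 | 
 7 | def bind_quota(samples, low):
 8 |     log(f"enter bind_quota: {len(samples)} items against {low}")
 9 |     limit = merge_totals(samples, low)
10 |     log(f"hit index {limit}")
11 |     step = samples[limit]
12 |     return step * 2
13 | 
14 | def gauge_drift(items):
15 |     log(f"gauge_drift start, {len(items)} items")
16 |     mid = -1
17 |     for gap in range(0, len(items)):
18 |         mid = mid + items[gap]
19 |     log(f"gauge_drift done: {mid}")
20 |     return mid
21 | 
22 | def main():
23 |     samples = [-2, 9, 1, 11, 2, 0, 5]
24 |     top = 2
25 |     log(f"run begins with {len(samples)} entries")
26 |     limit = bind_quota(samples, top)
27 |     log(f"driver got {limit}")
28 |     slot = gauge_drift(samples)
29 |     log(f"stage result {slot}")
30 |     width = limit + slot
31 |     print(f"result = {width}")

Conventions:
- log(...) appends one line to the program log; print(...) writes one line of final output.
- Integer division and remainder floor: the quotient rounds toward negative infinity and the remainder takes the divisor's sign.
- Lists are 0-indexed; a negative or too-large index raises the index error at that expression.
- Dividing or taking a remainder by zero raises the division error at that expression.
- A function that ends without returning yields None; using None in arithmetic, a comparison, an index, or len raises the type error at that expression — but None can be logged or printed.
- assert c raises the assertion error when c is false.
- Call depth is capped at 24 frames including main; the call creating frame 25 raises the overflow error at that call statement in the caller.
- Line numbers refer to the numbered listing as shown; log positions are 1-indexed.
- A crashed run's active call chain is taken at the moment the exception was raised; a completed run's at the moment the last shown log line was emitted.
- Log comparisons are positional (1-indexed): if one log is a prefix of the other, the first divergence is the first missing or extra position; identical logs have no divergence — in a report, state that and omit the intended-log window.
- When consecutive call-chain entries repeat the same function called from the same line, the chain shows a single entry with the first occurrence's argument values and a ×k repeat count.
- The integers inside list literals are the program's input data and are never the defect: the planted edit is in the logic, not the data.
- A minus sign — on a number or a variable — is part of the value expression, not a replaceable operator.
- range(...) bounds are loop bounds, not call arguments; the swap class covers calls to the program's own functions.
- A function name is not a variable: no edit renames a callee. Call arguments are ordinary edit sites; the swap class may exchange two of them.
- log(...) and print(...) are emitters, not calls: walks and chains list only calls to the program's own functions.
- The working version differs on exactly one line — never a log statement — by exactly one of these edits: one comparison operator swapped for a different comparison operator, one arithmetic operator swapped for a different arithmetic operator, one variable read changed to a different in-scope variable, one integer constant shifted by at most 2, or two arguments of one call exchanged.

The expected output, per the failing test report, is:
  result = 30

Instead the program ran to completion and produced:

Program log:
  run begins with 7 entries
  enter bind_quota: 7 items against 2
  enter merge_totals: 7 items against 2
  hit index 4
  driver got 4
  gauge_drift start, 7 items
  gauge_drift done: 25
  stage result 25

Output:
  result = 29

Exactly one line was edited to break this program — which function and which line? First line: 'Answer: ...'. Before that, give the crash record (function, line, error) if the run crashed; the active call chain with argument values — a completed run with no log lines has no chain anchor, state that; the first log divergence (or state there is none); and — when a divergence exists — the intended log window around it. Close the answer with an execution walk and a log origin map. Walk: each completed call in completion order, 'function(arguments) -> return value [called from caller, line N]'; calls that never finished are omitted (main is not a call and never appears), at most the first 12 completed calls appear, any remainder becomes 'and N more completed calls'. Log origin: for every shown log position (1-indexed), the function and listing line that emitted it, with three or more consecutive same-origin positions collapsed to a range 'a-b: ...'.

Answer: the defect is in gauge_drift at line 16.
Key observation: The log first diverges at position 7: the faulty run prints 'gauge_drift done: 25' where the working version prints 'gauge_drift done: 26'.
Call chain: main.
First divergence: position 7 — shown 'gauge_drift done: 25', intended 'gauge_drift done: 26'.
Intended log window:
  5: driver got 4
  6: gauge_drift start, 7 items
  7: gauge_drift done: 26
  8: stage result 26
Execution walk:
  merge_totals([-2, 9, 1, 11, 2, 0, 5], 2) -> 4  [called from bind_quota, line 9]
  bind_quota([-2, 9, 1, 11, 2, 0, 5], 2) -> 4  [called from main, line 26]
  gauge_drift([-2, 9, 1, 11, 2, 0, 5]) -> 25  [called from main, line 28]
Log origin:
  1: logged in main at line 25
  2: logged in bind_quota at line 8
  3: logged in merge_totals at line 2
  4: logged in bind_quota at line 10
  5: logged in main at line 27
  6: logged in gauge_drift at line 15
  7: logged in gauge_drift at line 19
  8: logged in main at line 29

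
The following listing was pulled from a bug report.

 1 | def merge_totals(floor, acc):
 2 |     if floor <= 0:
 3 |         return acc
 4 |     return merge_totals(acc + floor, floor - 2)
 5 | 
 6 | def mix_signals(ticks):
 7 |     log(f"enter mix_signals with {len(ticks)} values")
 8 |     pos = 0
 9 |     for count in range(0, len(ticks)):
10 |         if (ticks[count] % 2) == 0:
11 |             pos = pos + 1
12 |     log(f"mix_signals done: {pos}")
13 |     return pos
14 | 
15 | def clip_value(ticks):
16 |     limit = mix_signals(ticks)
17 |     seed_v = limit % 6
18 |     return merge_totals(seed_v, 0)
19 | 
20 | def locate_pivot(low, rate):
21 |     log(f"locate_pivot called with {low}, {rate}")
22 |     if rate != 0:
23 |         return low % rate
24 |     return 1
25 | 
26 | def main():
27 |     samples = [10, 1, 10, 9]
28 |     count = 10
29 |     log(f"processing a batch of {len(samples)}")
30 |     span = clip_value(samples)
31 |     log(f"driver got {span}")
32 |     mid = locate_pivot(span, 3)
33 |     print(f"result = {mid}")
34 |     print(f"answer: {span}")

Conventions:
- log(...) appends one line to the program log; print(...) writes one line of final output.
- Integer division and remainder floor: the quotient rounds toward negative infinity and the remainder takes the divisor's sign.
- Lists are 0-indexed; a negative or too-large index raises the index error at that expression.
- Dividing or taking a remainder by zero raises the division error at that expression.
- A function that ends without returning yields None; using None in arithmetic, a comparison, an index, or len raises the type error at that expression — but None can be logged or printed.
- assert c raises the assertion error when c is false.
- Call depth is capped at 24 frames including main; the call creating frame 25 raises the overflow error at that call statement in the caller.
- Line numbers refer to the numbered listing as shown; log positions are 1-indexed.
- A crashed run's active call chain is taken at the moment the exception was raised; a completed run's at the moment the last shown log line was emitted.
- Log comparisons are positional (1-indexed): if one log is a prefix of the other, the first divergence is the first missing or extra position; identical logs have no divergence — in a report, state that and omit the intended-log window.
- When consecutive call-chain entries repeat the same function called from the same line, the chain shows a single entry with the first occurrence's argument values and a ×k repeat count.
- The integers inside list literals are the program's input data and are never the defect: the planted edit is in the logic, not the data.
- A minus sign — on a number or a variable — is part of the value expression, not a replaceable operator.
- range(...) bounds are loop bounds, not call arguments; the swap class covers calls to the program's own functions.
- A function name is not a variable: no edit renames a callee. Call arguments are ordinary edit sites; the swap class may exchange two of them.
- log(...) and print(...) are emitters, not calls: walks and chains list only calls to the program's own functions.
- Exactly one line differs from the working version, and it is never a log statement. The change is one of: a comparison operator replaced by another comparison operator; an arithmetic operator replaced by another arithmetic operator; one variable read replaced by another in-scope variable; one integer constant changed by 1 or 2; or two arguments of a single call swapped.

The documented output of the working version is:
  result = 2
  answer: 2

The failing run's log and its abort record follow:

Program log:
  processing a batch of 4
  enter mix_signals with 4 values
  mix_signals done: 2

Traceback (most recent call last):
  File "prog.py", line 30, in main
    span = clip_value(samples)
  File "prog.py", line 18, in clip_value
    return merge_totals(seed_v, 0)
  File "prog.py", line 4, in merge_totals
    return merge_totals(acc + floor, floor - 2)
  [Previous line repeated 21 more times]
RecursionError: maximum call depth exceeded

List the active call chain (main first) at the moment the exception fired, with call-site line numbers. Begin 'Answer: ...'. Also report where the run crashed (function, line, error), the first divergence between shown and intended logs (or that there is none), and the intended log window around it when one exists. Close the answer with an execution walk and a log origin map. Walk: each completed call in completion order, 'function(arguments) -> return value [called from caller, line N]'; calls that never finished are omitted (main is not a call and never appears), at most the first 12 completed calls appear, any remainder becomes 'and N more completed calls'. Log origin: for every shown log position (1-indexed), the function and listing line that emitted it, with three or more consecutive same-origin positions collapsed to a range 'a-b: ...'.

Answer: main -> clip_value (called at line 30) -> merge_totals (called at line 18) -> merge_totals (called at line 4) ×21.
Key fact: The faulty run's log stops after 3 lines; the working version's next line would be 'driver got 2'.
Crash: merge_totals, line 4, RecursionError.
First divergence: position 4 — after 3 matching lines the faulty run goes silent; intended next line 'driver got 2'.
Intended log window:
  2: enter mix_signals with 4 values
  3: mix_signals done: 2
  4: driver got 2
  5: locate_pivot called with 2, 3
Execution walk:
  mix_signals([10, 1, 10, 9]) -> 2  [called from clip_value, line 16]
Log origins:
  1: emitted by main (line 29)
  2: emitted by mix_signals (line 7)
  3: emitted by mix_signals (line 12)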